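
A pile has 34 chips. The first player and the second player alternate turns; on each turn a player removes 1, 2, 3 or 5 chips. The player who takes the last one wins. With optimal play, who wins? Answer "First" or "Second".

First

Mark each pile size as W (mover wins) or L (mover loses):
i:   0  1  2  3  4  5  6  7  8  9 10 11 12 13 14 15 16 17 18 19 20 21 22 23 24 25 26 27 28 29 30 31 32 33 34
     L  W  W  W  L  W  W  W  L  W  W  W  L  W  W  W  L  W  W  W  L  W  W  W  L  W  W  W  L  W  W  W  L  W  W
Position 34 is W, so the first player wins.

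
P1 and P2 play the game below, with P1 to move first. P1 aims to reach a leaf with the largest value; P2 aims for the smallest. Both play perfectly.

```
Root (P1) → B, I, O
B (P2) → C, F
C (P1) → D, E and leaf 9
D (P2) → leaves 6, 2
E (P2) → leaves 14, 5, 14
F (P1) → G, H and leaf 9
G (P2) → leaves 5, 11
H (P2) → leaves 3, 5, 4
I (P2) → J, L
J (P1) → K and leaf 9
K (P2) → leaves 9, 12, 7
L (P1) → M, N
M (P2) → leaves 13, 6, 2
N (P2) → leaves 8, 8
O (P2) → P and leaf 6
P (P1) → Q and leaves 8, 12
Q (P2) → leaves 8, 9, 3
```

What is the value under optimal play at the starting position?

D (P2): min(6, 2) = 2
E (P2): min(14, 5, 14) = 5
C (P1): max(2, 5, 9) = 9
G (P2): min(5, 11) = 5
H (P2): min(3, 5, 4) = 3
F (P1): max(5, 3, 9) = 9
B (P2): min(9, 9) = 9
K (P2): min(9, 12, 7) = 7
J (P1): max(7, 9) = 9
M (P2): min(13, 6, 2) = 2
N (P2): min(8, 8) = 8
L (P1): max(2, 8) = 8
I (P2): min(9, 8) = 8
Q (P2): min(8, 9, 3) = 3
P (P1): max(3, 8, 12) = 12
O (P2): min(12, 6) = 6
Root (P1): max(9, 8, 6) = 9

9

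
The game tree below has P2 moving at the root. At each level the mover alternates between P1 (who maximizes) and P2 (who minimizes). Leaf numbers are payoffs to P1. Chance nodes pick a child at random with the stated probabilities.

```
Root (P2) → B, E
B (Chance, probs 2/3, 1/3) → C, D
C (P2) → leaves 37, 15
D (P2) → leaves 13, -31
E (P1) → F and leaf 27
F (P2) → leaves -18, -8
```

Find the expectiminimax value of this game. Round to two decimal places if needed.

C (P2): min(37, 15) = 15
D (P2): min(13, -31) = -31
B (Chance): 2/3·15 + 1/3·-31 = -0.33
F (P2): min(-18, -8) = -18
E (P1): max(-18, 27) = 27
Root (P2): min(-0.33, 27) = -0.33

-0.33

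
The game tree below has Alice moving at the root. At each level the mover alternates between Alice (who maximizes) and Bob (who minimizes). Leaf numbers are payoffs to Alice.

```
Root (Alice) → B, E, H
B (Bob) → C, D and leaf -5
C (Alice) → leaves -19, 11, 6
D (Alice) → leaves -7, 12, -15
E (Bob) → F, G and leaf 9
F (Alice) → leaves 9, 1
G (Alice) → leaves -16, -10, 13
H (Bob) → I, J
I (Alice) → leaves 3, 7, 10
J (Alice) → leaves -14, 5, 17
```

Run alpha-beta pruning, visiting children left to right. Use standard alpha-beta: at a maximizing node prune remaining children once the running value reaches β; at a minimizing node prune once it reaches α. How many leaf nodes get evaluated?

18

C [α=-∞,β=+∞]: v=11
D [α=-∞,β=11]: v=12 after child 2 ≥ β → β-cutoff, skip 1
B [α=-∞,β=+∞]: v=-5
F [α=-5,β=+∞]: v=9
G [α=-5,β=9]: v=13
E [α=-5,β=+∞]: v=9
I [α=9,β=+∞]: v=10
J [α=9,β=10]: v=17
H [α=9,β=+∞]: v=10
Root [α=-∞,β=+∞]: v=10
Leaves evaluated: 18 of 19.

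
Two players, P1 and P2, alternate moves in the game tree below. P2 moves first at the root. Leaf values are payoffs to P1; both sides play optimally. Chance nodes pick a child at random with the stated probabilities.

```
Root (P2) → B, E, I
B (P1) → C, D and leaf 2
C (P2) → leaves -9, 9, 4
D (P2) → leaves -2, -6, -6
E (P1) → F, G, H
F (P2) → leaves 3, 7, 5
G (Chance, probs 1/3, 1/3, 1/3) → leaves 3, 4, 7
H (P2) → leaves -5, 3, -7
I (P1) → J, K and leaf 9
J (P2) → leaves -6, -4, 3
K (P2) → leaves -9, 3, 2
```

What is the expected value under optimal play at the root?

2

C (P2): min(-9, 9, 4) = -9
D (P2): min(-2, -6, -6) = -6
B (P1): max(-9, -6, 2) = 2
F (P2): min(3, 7, 5) = 3
G (Chance): 1/3·3 + 1/3·4 + 1/3·7 = 4.67
H (P2): min(-5, 3, -7) = -7
E (P1): max(3, 4.67, -7) = 4.67
J (P2): min(-6, -4, 3) = -6
K (P2): min(-9, 3, 2) = -9
I (P1): max(-6, -9, 9) = 9
Root (P2): min(2, 4.67, 9) = 2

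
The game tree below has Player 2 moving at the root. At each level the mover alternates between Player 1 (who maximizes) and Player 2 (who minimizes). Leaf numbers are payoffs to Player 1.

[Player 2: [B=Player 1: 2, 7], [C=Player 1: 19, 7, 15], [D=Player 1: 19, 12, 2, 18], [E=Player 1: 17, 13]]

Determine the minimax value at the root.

7

B (Player 1): max(2, 7) = 7
C (Player 1): max(19, 7, 15) = 19
D (Player 1): max(19, 12, 2, 18) = 19
E (Player 1): max(17, 13) = 17
Root (Player 2): min(7, 19, 19, 17) = 7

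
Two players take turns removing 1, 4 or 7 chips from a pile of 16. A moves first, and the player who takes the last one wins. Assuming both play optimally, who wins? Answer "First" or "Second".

Second

i:   0  1  2  3  4  5  6  7  8  9 10 11 12 13 14 15 16
     L  W  L  W  W  L  W  W  L  W  L  W  W  L  W  W  L
Position 16 is L, so the second player wins.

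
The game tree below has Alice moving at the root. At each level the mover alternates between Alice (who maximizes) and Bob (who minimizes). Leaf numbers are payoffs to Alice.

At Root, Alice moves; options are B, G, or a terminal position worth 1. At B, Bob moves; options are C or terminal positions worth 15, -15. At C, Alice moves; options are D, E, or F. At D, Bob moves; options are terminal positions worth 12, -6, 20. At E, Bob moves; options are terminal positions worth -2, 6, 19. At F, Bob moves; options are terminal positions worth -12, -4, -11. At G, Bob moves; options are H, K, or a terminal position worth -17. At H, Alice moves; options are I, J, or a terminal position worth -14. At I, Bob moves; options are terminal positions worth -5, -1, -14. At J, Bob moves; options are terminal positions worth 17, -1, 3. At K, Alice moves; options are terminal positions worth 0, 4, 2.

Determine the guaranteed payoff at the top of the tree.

D (Bob): min(12, -6, 20) = -6
E (Bob): min(-2, 6, 19) = -2
F (Bob): min(-12, -4, -11) = -12
C (Alice): max(-6, -2, -12) = -2
B (Bob): min(-2, 15, -15) = -15
I (Bob): min(-5, -1, -14) = -14
J (Bob): min(17, -1, 3) = -1
H (Alice): max(-14, -1, -14) = -1
K (Alice): max(0, 4, 2) = 4
G (Bob): min(-1, 4, -17) = -17
Root (Alice): max(-15, -17, 1) = 1

1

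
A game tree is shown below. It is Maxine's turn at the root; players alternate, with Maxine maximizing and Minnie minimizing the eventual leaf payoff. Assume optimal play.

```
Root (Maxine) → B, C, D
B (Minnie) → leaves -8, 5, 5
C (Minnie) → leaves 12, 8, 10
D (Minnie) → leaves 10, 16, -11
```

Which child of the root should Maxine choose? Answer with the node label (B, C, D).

B (Minnie): min(-8, 5, 5) = -8
C (Minnie): min(12, 8, 10) = 8
D (Minnie): min(10, 16, -11) = -11
Root (Maxine): max(-8, 8, -11) = 8
Maxine picks the child with the highest value: C (value 8).

C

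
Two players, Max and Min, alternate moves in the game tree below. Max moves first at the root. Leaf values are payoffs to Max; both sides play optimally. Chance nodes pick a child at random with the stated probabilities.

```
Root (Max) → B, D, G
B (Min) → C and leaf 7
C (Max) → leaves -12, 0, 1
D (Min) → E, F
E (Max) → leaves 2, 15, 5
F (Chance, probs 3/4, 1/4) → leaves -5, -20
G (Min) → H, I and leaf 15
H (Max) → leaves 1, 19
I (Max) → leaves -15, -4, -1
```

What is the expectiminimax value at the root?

C (Max): max(-12, 0, 1) = 1
B (Min): min(1, 7) = 1
E (Max): max(2, 15, 5) = 15
F (Chance): 3/4·-5 + 1/4·-20 = -8.75
D (Min): min(15, -8.75) = -8.75
H (Max): max(1, 19) = 19
I (Max): max(-15, -4, -1) = -1
G (Min): min(19, -1, 15) = -1
Root (Max): max(1, -8.75, -1) = 1

1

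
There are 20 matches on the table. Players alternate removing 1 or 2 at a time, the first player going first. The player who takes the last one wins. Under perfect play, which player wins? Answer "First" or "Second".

Positions where the player to move wins (W) vs loses (L):
i:   0  1  2  3  4  5  6  7  8  9 10 11 12 13 14 15 16 17 18 19 20
     L  W  W  L  W  W  L  W  W  L  W  W  L  W  W  L  W  W  L  W  W
Position 20 is W, so the first player wins.

First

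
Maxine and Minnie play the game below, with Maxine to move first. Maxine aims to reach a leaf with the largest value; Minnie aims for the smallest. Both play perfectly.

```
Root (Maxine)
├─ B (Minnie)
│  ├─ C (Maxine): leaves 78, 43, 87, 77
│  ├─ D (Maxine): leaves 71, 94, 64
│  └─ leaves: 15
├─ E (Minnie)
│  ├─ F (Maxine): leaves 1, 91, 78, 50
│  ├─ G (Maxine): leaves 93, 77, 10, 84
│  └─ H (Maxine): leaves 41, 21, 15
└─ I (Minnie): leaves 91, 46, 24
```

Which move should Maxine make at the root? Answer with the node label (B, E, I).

C (Maxine): max(78, 43, 87, 77) = 87
D (Maxine): max(71, 94, 64) = 94
B (Minnie): min(87, 94, 15) = 15
F (Maxine): max(1, 91, 78, 50) = 91
G (Maxine): max(93, 77, 10, 84) = 93
H (Maxine): max(41, 21, 15) = 41
E (Minnie): min(91, 93, 41) = 41
I (Minnie): min(91, 46, 24) = 24
Root (Maxine): max(15, 41, 24) = 41
Maxine picks the child with the highest value: E (value 41).

E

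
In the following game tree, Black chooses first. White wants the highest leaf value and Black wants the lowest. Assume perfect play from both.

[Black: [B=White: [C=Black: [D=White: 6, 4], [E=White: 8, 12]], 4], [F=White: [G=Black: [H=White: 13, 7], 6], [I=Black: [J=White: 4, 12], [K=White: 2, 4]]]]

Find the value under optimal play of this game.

6

D (White): max(6, 4) = 6
E (White): max(8, 12) = 12
C (Black): min(6, 12) = 6
B (White): max(6, 4) = 6
H (White): max(13, 7) = 13
G (Black): min(13, 6) = 6
J (White): max(4, 12) = 12
K (White): max(2, 4) = 4
I (Black): min(12, 4) = 4
F (White): max(6, 4) = 6
Root (Black): min(6, 6) = 6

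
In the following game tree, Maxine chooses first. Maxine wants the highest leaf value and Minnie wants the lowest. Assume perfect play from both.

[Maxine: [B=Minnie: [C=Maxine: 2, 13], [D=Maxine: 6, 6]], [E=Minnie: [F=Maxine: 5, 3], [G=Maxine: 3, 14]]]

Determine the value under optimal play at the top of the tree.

6

C (Maxine): max(2, 13) = 13
D (Maxine): max(6, 6) = 6
B (Minnie): min(13, 6) = 6
F (Maxine): max(5, 3) = 5
G (Maxine): max(3, 14) = 14
E (Minnie): min(5, 14) = 5
Root (Maxine): max(6, 5) = 6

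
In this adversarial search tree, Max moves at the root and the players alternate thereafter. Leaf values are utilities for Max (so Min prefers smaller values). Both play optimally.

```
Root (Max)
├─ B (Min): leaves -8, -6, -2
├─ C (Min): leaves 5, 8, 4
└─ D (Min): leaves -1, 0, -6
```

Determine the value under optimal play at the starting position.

B (Min): min(-8, -6, -2) = -8
C (Min): min(5, 8, 4) = 4
D (Min): min(-1, 0, -6) = -6
Root (Max): max(-8, 4, -6) = 4

4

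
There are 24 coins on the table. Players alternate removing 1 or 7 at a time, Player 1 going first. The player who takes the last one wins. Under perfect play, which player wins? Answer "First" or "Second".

Second

Mark each pile size as W (mover wins) or L (mover loses):
i:   0  1  2  3  4  5  6  7  8  9 10 11 12 13 14 15 16 17 18 19 20 21 22 23 24
     L  W  L  W  L  W  L  W  L  W  L  W  L  W  L  W  L  W  L  W  L  W  L  W  L
Position 24 is L, so the second player wins.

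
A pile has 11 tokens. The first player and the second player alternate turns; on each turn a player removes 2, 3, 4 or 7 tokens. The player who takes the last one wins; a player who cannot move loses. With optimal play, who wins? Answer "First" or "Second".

i:   0  1  2  3  4  5  6  7  8  9 10 11
     L  L  W  W  W  W  L  W  W  W  W  L
Position 11 is L, so the second player wins.

Second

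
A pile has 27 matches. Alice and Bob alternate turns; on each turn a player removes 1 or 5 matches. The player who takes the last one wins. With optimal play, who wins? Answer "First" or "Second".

W/L table (W = player to move can force a win):
i:   0  1  2  3  4  5  6  7  8  9 10 11 12 13 14 15 16 17 18 19 20 21 22 23 24 25 26 27
     L  W  L  W  L  W  L  W  L  W  L  W  L  W  L  W  L  W  L  W  L  W  L  W  L  W  L  W
Position 27 is W, so the first player wins.

First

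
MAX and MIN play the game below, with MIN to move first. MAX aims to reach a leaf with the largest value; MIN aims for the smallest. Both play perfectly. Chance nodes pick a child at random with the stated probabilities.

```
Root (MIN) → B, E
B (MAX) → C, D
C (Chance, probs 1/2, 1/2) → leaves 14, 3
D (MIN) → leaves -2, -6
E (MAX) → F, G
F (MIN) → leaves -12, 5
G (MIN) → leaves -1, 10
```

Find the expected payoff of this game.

-1

C (Chance): 1/2·14 + 1/2·3 = 8.5
D (MIN): min(-2, -6) = -6
B (MAX): max(8.5, -6) = 8.5
F (MIN): min(-12, 5) = -12
G (MIN): min(-1, 10) = -1
E (MAX): max(-12, -1) = -1
Root (MIN): min(8.5, -1) = -1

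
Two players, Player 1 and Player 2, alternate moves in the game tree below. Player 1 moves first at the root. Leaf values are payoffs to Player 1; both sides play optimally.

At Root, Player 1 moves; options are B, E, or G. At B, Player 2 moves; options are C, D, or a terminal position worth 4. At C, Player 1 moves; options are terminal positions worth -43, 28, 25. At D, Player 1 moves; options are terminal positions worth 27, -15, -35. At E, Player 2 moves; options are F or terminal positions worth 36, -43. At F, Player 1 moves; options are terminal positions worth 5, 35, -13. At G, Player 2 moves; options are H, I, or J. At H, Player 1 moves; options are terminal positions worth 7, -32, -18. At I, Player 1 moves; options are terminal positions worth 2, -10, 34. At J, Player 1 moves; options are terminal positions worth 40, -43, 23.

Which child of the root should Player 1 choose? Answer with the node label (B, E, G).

G

C (Player 1): max(-43, 28, 25) = 28
D (Player 1): max(27, -15, -35) = 27
B (Player 2): min(28, 27, 4) = 4
F (Player 1): max(5, 35, -13) = 35
E (Player 2): min(35, 36, -43) = -43
H (Player 1): max(7, -32, -18) = 7
I (Player 1): max(2, -10, 34) = 34
J (Player 1): max(40, -43, 23) = 40
G (Player 2): min(7, 34, 40) = 7
Root (Player 1): max(4, -43, 7) = 7
Player 1 picks the child with the highest value: G (value 7).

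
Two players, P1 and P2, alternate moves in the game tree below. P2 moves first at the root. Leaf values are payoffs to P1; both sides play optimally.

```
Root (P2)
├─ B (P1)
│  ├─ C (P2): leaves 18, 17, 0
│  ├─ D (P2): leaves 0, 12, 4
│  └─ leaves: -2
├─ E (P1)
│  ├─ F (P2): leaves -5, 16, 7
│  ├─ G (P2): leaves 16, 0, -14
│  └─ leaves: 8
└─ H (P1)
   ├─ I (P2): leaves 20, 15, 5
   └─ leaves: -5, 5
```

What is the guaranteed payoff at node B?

C: min(18, 17, 0) = 0
D: min(0, 12, 4) = 0
B: max(0, 0, -2) = 0

0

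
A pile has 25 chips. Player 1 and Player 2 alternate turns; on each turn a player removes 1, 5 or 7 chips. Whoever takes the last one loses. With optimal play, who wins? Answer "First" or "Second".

Second

Compute winning (W) and losing (L) positions by backward induction:
i:   0  1  2  3  4  5  6  7  8  9 10 11 12 13 14 15 16 17 18 19 20 21 22 23 24 25
     W  L  W  L  W  L  W  L  W  L  W  L  W  L  W  L  W  L  W  L  W  L  W  L  W  L
Position 25 is L, so the second player wins.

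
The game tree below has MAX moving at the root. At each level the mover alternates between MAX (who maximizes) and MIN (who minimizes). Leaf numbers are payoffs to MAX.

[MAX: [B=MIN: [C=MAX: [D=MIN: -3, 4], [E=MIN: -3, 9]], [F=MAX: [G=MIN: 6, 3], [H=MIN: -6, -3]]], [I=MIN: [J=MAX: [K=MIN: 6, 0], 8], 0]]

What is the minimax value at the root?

0

D (MIN): min(-3, 4) = -3
E (MIN): min(-3, 9) = -3
C (MAX): max(-3, -3) = -3
G (MIN): min(6, 3) = 3
H (MIN): min(-6, -3) = -6
F (MAX): max(3, -6) = 3
B (MIN): min(-3, 3) = -3
K (MIN): min(6, 0) = 0
J (MAX): max(0, 8) = 8
I (MIN): min(8, 0) = 0
Root (MAX): max(-3, 0) = 0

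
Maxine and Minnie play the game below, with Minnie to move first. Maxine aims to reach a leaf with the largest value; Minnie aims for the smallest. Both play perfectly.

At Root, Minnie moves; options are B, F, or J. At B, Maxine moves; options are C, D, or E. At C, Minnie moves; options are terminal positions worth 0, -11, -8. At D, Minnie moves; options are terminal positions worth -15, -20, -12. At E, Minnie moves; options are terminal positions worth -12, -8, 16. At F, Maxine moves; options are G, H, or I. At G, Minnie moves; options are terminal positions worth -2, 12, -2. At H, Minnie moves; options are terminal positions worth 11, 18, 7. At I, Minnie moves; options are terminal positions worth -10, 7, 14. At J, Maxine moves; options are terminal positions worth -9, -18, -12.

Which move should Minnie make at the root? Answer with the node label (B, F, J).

B

C (Minnie): min(0, -11, -8) = -11
D (Minnie): min(-15, -20, -12) = -20
E (Minnie): min(-12, -8, 16) = -12
B (Maxine): max(-11, -20, -12) = -11
G (Minnie): min(-2, 12, -2) = -2
H (Minnie): min(11, 18, 7) = 7
I (Minnie): min(-10, 7, 14) = -10
F (Maxine): max(-2, 7, -10) = 7
J (Maxine): max(-9, -18, -12) = -9
Root (Minnie): min(-11, 7, -9) = -11
Minnie picks the child with the lowest value: B (value -11).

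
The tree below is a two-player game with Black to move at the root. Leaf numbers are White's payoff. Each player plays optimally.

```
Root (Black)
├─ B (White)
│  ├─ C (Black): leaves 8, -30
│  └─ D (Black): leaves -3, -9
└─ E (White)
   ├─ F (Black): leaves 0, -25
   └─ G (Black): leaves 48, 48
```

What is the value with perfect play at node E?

F: min(0, -25) = -25
G: min(48, 48) = 48
E: max(-25, 48) = 48

48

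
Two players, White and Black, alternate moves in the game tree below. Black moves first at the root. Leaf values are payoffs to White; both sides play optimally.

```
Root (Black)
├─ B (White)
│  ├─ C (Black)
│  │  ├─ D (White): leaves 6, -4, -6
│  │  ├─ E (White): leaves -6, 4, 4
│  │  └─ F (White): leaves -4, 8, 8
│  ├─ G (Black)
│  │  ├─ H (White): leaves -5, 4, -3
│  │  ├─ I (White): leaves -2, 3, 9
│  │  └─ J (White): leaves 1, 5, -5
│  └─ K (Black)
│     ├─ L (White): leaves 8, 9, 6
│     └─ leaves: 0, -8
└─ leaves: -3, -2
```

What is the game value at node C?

D: max(6, -4, -6) = 6
E: max(-6, 4, 4) = 4
F: max(-4, 8, 8) = 8
C: min(6, 4, 8) = 4

4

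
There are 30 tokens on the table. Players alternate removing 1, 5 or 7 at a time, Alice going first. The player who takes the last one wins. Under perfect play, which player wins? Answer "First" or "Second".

Mark each pile size as W (mover wins) or L (mover loses):
i:   0  1  2  3  4  5  6  7  8  9 10 11 12 13 14 15 16 17 18 19 20 21 22 23 24 25 26 27 28 29 30
     L  W  L  W  L  W  L  W  L  W  L  W  L  W  L  W  L  W  L  W  L  W  L  W  L  W  L  W  L  W  L
Position 30 is L, so the second player wins.

Second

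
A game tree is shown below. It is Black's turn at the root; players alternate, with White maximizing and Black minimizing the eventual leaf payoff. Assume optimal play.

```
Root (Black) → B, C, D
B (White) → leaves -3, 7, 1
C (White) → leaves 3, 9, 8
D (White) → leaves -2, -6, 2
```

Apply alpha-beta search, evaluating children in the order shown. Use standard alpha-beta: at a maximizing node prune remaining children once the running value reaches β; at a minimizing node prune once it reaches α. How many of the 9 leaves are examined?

B [α=-∞,β=+∞]: v=7
C [α=-∞,β=7]: v=9 after child 2 ≥ β → β-cutoff, skip 1
D [α=-∞,β=7]: v=2
Root [α=-∞,β=+∞]: v=2
Leaves evaluated: 8 of 9.

8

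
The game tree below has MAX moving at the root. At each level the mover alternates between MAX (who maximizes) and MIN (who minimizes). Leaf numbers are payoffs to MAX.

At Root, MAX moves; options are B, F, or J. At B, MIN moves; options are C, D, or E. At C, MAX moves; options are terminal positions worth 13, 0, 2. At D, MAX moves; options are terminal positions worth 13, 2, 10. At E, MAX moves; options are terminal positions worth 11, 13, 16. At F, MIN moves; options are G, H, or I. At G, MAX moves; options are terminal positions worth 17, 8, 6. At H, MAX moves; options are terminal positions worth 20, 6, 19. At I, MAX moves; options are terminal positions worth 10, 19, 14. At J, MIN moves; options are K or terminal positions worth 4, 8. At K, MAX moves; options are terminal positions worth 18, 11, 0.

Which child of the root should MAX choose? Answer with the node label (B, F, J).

F

C (MAX): max(13, 0, 2) = 13
D (MAX): max(13, 2, 10) = 13
E (MAX): max(11, 13, 16) = 16
B (MIN): min(13, 13, 16) = 13
G (MAX): max(17, 8, 6) = 17
H (MAX): max(20, 6, 19) = 20
I (MAX): max(10, 19, 14) = 19
F (MIN): min(17, 20, 19) = 17
K (MAX): max(18, 11, 0) = 18
J (MIN): min(18, 4, 8) = 4
Root (MAX): max(13, 17, 4) = 17
MAX picks the child with the highest value: F (value 17).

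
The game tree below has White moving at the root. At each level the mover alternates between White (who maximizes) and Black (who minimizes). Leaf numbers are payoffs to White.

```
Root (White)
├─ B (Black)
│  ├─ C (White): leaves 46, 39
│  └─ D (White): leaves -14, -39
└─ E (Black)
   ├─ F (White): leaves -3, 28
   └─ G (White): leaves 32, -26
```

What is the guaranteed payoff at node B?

-14

C: max(46, 39) = 46
D: max(-14, -39) = -14
B: min(46, -14) = -14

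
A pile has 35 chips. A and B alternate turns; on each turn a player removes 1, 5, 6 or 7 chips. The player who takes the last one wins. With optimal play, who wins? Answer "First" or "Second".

Compute winning (W) and losing (L) positions by backward induction:
i:   0  1  2  3  4  5  6  7  8  9 10 11 12 13 14 15 16 17 18 19 20 21 22 23 24 25 26 27 28 29 30 31 32 33 34 35
     L  W  L  W  L  W  W  W  W  W  W  W  L  W  L  W  L  W  W  W  W  W  W  W  L  W  L  W  L  W  W  W  W  W  W  W
Position 35 is W, so the first player wins.

First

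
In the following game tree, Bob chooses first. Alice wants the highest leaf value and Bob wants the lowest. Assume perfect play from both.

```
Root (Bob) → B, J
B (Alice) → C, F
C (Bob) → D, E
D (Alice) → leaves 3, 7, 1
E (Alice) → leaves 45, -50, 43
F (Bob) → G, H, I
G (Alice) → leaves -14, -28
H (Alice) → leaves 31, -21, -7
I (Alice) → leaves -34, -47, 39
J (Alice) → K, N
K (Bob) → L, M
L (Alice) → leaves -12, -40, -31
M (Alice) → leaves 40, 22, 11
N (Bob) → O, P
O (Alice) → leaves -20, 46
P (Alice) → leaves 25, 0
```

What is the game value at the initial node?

D (Alice): max(3, 7, 1) = 7
E (Alice): max(45, -50, 43) = 45
C (Bob): min(7, 45) = 7
G (Alice): max(-14, -28) = -14
H (Alice): max(31, -21, -7) = 31
I (Alice): max(-34, -47, 39) = 39
F (Bob): min(-14, 31, 39) = -14
B (Alice): max(7, -14) = 7
L (Alice): max(-12, -40, -31) = -12
M (Alice): max(40, 22, 11) = 40
K (Bob): min(-12, 40) = -12
O (Alice): max(-20, 46) = 46
P (Alice): max(25, 0) = 25
N (Bob): min(46, 25) = 25
J (Alice): max(-12, 25) = 25
Root (Bob): min(7, 25) = 7

7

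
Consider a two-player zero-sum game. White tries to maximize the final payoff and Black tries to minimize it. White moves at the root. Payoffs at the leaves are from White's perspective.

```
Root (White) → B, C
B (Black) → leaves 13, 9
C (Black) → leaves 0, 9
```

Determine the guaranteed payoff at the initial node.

9

B (Black): min(13, 9) = 9
C (Black): min(0, 9) = 0
Root (White): max(9, 0) = 9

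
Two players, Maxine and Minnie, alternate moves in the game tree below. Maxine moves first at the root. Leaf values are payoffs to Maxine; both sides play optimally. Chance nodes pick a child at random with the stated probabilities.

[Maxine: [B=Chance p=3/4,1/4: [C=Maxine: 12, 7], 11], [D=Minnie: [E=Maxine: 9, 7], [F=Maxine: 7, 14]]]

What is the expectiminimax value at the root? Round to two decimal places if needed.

C (Maxine): max(12, 7) = 12
B (Chance): 3/4·12 + 1/4·11 = 11.75
E (Maxine): max(9, 7) = 9
F (Maxine): max(7, 14) = 14
D (Minnie): min(9, 14) = 9
Root (Maxine): max(11.75, 9) = 11.75

11.75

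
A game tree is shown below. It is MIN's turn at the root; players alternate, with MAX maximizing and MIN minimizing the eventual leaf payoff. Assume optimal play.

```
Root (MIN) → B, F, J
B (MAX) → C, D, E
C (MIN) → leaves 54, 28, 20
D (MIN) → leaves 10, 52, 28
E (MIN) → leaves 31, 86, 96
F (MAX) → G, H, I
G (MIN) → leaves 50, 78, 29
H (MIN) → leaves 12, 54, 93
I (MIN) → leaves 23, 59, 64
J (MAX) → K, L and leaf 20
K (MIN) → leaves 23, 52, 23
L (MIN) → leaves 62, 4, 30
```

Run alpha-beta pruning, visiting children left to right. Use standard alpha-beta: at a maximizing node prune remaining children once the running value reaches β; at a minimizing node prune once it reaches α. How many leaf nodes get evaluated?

18

C [α=-∞,β=+∞]: v=20
D [α=20,β=+∞]: v=10 after child 1 ≤ α → α-cutoff, skip 2
E [α=20,β=+∞]: v=31
B [α=-∞,β=+∞]: v=31
G [α=-∞,β=31]: v=29
H [α=29,β=31]: v=12 after child 1 ≤ α → α-cutoff, skip 2
I [α=29,β=31]: v=23 after child 1 ≤ α → α-cutoff, skip 2
F [α=-∞,β=31]: v=29
K [α=-∞,β=29]: v=23
L [α=23,β=29]: v=4 after child 2 ≤ α → α-cutoff, skip 1
J [α=-∞,β=29]: v=23
Root [α=-∞,β=+∞]: v=23
Leaves evaluated: 18 of 25.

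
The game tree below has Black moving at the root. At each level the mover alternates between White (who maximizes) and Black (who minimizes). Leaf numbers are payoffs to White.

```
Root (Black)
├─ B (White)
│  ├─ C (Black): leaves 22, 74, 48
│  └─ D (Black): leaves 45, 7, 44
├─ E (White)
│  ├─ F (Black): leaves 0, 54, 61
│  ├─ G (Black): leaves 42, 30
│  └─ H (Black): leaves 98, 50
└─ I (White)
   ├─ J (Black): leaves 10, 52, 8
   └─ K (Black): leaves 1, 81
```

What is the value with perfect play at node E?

F: min(0, 54, 61) = 0
G: min(42, 30) = 30
H: min(98, 50) = 50
E: max(0, 30, 50) = 50

50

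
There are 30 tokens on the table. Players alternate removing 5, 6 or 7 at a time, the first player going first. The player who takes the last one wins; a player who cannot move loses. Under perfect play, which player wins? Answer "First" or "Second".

i:   0  1  2  3  4  5  6  7  8  9 10 11 12 13 14 15 16 17 18 19 20 21 22 23 24 25 26 27 28 29 30
     L  L  L  L  L  W  W  W  W  W  W  W  L  L  L  L  L  W  W  W  W  W  W  W  L  L  L  L  L  W  W
Position 30 is W, so the first player wins.

First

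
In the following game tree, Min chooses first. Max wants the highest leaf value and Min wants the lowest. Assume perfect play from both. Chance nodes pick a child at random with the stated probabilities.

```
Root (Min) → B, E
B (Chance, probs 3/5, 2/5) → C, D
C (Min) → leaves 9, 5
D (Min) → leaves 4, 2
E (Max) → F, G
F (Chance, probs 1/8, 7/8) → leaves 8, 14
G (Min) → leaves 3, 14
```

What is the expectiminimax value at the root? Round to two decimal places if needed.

C (Min): min(9, 5) = 5
D (Min): min(4, 2) = 2
B (Chance): 3/5·5 + 2/5·2 = 3.8
F (Chance): 1/8·8 + 7/8·14 = 13.25
G (Min): min(3, 14) = 3
E (Max): max(13.25, 3) = 13.25
Root (Min): min(3.8, 13.25) = 3.8

3.8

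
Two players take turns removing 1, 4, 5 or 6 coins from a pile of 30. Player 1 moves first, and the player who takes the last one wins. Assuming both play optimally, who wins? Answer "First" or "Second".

W/L table (W = player to move can force a win):
i:   0  1  2  3  4  5  6  7  8  9 10 11 12 13 14 15 16 17 18 19 20 21 22 23 24 25 26 27 28 29 30
     L  W  L  W  W  W  W  W  W  L  W  L  W  W  W  W  W  W  L  W  L  W  W  W  W  W  W  L  W  L  W
Position 30 is W, so the first player wins.

First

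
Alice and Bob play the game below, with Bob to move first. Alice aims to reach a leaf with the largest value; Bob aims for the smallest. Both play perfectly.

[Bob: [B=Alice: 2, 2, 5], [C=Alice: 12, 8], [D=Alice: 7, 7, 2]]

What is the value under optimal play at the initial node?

5

B (Alice): max(2, 2, 5) = 5
C (Alice): max(12, 8) = 12
D (Alice): max(7, 7, 2) = 7
Root (Bob): min(5, 12, 7) = 5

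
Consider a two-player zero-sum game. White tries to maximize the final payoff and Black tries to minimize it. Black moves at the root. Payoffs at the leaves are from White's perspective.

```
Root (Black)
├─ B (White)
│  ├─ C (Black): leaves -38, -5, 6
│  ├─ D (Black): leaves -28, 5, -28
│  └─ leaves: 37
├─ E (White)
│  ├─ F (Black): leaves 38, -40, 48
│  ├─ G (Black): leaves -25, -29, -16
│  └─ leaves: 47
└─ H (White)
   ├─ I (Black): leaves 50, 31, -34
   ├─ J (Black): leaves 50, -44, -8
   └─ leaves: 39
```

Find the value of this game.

37

C (Black): min(-38, -5, 6) = -38
D (Black): min(-28, 5, -28) = -28
B (White): max(-38, -28, 37) = 37
F (Black): min(38, -40, 48) = -40
G (Black): min(-25, -29, -16) = -29
E (White): max(-40, -29, 47) = 47
I (Black): min(50, 31, -34) = -34
J (Black): min(50, -44, -8) = -44
H (White): max(-34, -44, 39) = 39
Root (Black): min(37, 47, 39) = 37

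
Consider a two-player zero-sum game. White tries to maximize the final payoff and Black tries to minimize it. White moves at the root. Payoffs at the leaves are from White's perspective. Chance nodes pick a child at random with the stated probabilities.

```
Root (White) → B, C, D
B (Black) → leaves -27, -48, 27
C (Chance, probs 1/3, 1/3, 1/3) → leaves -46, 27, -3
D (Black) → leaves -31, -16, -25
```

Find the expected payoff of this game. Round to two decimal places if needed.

B (Black): min(-27, -48, 27) = -48
C (Chance): 1/3·-46 + 1/3·27 + 1/3·-3 = -7.33
D (Black): min(-31, -16, -25) = -31
Root (White): max(-48, -7.33, -31) = -7.33

-7.33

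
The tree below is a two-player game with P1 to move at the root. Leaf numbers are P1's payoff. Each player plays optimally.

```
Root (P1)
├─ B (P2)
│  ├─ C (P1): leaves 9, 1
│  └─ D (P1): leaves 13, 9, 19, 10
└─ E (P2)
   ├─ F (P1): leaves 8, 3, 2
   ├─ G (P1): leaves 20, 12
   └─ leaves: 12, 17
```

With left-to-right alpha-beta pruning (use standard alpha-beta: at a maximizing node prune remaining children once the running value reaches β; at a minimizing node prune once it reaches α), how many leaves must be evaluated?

6

C [α=-∞,β=+∞]: v=9
D [α=-∞,β=9]: v=13 after child 1 ≥ β → β-cutoff, skip 3
B [α=-∞,β=+∞]: v=9
F [α=9,β=+∞]: v=8
E [α=9,β=+∞]: v=8 after child 1 ≤ α → α-cutoff, skip 3
Root [α=-∞,β=+∞]: v=9
Leaves evaluated: 6 of 13.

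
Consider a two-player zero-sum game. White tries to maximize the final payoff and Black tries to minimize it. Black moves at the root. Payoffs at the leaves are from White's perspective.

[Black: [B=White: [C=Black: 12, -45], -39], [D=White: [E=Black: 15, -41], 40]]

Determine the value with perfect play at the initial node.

C (Black): min(12, -45) = -45
B (White): max(-45, -39) = -39
E (Black): min(15, -41) = -41
D (White): max(-41, 40) = 40
Root (Black): min(-39, 40) = -39

-39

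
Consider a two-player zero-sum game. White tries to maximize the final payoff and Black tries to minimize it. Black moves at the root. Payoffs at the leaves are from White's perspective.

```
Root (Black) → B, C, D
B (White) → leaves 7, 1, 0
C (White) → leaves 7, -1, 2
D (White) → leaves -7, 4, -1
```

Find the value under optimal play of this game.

4

B (White): max(7, 1, 0) = 7
C (White): max(7, -1, 2) = 7
D (White): max(-7, 4, -1) = 4
Root (Black): min(7, 7, 4) = 4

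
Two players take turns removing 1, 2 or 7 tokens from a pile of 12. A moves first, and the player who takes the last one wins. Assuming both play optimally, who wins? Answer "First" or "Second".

Second

i:   0  1  2  3  4  5  6  7  8  9 10 11 12
     L  W  W  L  W  W  L  W  W  L  W  W  L
Position 12 is L, so the second player wins.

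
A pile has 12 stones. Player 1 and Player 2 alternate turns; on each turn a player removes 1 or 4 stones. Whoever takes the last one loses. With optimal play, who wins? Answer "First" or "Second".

First

Compute winning (W) and losing (L) positions by backward induction:
i:   0  1  2  3  4  5  6  7  8  9 10 11 12
     W  L  W  L  W  W  L  W  L  W  W  L  W
Position 12 is W, so the first player wins.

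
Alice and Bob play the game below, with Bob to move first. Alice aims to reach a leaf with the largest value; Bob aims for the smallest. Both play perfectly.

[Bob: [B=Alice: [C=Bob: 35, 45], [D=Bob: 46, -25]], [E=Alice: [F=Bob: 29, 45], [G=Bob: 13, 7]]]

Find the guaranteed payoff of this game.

29

C (Bob): min(35, 45) = 35
D (Bob): min(46, -25) = -25
B (Alice): max(35, -25) = 35
F (Bob): min(29, 45) = 29
G (Bob): min(13, 7) = 7
E (Alice): max(29, 7) = 29
Root (Bob): min(35, 29) = 29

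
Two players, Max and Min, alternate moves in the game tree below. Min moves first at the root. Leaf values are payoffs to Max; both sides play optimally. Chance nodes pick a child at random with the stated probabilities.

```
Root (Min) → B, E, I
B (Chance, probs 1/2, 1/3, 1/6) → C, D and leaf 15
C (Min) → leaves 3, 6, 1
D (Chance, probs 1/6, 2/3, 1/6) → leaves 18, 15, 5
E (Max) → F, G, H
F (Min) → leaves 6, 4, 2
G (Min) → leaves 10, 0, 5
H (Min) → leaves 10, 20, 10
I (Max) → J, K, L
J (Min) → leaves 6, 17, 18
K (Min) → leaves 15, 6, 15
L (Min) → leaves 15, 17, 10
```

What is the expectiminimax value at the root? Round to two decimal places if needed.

C (Min): min(3, 6, 1) = 1
D (Chance): 1/6·18 + 2/3·15 + 1/6·5 = 13.83
B (Chance): 1/2·1 + 1/3·13.83 + 1/6·15 = 7.61
F (Min): min(6, 4, 2) = 2
G (Min): min(10, 0, 5) = 0
H (Min): min(10, 20, 10) = 10
E (Max): max(2, 0, 10) = 10
J (Min): min(6, 17, 18) = 6
K (Min): min(15, 6, 15) = 6
L (Min): min(15, 17, 10) = 10
I (Max): max(6, 6, 10) = 10
Root (Min): min(7.61, 10, 10) = 7.61

7.61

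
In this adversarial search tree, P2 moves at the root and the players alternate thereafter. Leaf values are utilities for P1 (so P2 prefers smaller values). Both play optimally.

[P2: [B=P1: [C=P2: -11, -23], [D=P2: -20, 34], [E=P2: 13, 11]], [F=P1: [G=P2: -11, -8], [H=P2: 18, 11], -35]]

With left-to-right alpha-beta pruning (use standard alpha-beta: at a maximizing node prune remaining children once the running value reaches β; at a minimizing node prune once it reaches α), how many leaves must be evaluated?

C [α=-∞,β=+∞]: v=-23
D [α=-23,β=+∞]: v=-20
E [α=-20,β=+∞]: v=11
B [α=-∞,β=+∞]: v=11
G [α=-∞,β=11]: v=-11
H [α=-11,β=11]: v=11
F [α=-∞,β=11]: v=11 after child 2 ≥ β → β-cutoff, skip 1
Root [α=-∞,β=+∞]: v=11
Leaves evaluated: 10 of 11.

10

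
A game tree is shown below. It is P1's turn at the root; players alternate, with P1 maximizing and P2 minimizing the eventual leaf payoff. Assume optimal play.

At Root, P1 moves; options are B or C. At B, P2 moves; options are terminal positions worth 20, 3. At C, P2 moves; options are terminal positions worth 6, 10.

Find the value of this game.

6

B (P2): min(20, 3) = 3
C (P2): min(6, 10) = 6
Root (P1): max(3, 6) = 6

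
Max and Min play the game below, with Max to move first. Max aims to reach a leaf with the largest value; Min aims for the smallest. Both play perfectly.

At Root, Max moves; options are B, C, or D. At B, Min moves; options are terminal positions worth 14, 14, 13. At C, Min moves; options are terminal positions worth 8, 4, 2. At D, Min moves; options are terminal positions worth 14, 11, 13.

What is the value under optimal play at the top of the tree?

B (Min): min(14, 14, 13) = 13
C (Min): min(8, 4, 2) = 2
D (Min): min(14, 11, 13) = 11
Root (Max): max(13, 2, 11) = 13

13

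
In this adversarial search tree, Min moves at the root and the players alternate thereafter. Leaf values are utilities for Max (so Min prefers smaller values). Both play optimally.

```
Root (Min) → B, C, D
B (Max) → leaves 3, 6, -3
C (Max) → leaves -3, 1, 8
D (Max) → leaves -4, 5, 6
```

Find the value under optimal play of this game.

6

B (Max): max(3, 6, -3) = 6
C (Max): max(-3, 1, 8) = 8
D (Max): max(-4, 5, 6) = 6
Root (Min): min(6, 8, 6) = 6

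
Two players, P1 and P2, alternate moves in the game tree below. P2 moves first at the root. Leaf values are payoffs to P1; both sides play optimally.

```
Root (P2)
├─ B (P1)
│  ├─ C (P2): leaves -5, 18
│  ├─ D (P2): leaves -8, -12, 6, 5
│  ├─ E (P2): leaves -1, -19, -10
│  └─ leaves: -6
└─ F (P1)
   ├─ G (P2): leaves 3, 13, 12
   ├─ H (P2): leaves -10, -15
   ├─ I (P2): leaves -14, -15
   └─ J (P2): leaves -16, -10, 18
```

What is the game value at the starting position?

-5

C (P2): min(-5, 18) = -5
D (P2): min(-8, -12, 6, 5) = -12
E (P2): min(-1, -19, -10) = -19
B (P1): max(-5, -12, -19, -6) = -5
G (P2): min(3, 13, 12) = 3
H (P2): min(-10, -15) = -15
I (P2): min(-14, -15) = -15
J (P2): min(-16, -10, 18) = -16
F (P1): max(3, -15, -15, -16) = 3
Root (P2): min(-5, 3) = -5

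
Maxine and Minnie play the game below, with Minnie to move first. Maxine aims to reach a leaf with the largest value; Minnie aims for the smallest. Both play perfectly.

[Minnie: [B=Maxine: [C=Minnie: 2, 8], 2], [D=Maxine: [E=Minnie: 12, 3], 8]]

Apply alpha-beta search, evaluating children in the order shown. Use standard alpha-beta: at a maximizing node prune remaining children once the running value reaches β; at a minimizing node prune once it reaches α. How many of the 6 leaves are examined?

5

C [α=-∞,β=+∞]: v=2
B [α=-∞,β=+∞]: v=2
E [α=-∞,β=2]: v=3
D [α=-∞,β=2]: v=3 after child 1 ≥ β → β-cutoff, skip 1
Root [α=-∞,β=+∞]: v=2
Leaves evaluated: 5 of 6.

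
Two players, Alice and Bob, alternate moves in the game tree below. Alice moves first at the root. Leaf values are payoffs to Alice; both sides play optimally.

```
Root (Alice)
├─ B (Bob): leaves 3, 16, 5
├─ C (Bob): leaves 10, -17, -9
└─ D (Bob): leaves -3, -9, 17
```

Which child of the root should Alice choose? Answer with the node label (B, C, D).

B

B (Bob): min(3, 16, 5) = 3
C (Bob): min(10, -17, -9) = -17
D (Bob): min(-3, -9, 17) = -9
Root (Alice): max(3, -17, -9) = 3
Alice picks the child with the highest value: B (value 3).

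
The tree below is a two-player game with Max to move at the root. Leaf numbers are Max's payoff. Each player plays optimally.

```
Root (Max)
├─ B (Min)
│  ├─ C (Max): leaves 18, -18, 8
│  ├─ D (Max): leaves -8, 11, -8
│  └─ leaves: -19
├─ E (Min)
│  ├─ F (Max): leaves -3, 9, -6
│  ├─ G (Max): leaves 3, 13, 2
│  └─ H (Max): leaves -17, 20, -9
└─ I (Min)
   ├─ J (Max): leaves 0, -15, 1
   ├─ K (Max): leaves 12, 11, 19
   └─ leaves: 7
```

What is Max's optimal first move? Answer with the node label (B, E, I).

C (Max): max(18, -18, 8) = 18
D (Max): max(-8, 11, -8) = 11
B (Min): min(18, 11, -19) = -19
F (Max): max(-3, 9, -6) = 9
G (Max): max(3, 13, 2) = 13
H (Max): max(-17, 20, -9) = 20
E (Min): min(9, 13, 20) = 9
J (Max): max(0, -15, 1) = 1
K (Max): max(12, 11, 19) = 19
I (Min): min(1, 19, 7) = 1
Root (Max): max(-19, 9, 1) = 9
Max picks the child with the highest value: E (value 9).

E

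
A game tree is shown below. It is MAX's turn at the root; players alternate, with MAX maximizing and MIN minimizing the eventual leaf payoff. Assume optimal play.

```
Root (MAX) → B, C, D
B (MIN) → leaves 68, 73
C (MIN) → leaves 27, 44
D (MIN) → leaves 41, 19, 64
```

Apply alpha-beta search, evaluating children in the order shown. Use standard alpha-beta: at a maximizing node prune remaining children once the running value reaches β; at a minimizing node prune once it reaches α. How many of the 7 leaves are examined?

4

B [α=-∞,β=+∞]: v=68
C [α=68,β=+∞]: v=27 after child 1 ≤ α → α-cutoff, skip 1
D [α=68,β=+∞]: v=41 after child 1 ≤ α → α-cutoff, skip 2
Root [α=-∞,β=+∞]: v=68
Leaves evaluated: 4 of 7.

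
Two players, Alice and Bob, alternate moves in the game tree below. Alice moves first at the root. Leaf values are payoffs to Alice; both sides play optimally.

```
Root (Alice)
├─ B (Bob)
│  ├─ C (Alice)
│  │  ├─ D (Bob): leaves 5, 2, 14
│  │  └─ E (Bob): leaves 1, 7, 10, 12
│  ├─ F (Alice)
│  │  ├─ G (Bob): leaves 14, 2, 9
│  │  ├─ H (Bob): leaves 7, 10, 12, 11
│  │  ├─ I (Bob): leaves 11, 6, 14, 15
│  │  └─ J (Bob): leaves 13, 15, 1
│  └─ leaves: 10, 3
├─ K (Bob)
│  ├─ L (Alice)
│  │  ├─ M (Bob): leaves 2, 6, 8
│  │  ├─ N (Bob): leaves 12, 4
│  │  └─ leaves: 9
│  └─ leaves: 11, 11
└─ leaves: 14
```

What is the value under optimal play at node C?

2

D: min(5, 2, 14) = 2
E: min(1, 7, 10, 12) = 1
C: max(2, 1) = 2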